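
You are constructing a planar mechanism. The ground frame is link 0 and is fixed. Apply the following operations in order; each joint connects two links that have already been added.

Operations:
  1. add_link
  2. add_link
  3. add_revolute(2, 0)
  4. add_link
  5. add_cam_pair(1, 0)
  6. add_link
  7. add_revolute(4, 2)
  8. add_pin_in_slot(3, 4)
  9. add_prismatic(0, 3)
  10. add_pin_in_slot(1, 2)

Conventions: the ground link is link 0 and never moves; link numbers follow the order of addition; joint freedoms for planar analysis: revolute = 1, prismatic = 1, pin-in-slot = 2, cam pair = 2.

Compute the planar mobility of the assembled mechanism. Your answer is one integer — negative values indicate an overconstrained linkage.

(L,J1,J2)=(1,0,0); link0 fixed
link1: (2,0,0)
link2: (3,0,0)
R 2-0 [J1]: (3,1,0)
link3: (4,1,0)
C 1-0 [J2]: (4,1,1)
link4: (5,1,1)
R 4-2 [J1]: (5,2,1)
PS 3-4 [J2]: (5,2,2)
P 0-3 [J1]: (5,3,2)
PS 1-2 [J2]: (5,3,3)
Grübler: 3·4 − 2·3 − 3 = 3

M = 3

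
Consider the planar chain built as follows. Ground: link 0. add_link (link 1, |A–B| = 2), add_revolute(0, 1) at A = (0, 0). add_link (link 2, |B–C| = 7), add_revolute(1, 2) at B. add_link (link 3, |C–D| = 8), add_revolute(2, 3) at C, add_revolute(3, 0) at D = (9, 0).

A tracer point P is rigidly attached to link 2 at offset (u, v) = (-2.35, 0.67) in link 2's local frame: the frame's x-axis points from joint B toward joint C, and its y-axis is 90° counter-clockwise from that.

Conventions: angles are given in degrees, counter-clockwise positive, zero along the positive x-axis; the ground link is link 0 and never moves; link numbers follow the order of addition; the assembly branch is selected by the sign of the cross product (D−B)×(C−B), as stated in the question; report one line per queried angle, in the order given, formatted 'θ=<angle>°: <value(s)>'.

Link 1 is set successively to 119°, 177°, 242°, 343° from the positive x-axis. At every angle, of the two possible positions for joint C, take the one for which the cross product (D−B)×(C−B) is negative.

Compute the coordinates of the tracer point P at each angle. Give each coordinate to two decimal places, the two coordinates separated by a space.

A=(0,0), D=(9.00,0)
θ=119°: B = A + 2.00·(cos119°, sin119°) = (-0.9696, 1.7492)
θ=119°: |BD| = 10.1219
θ=119°: circle(B,7.00) ∩ circle(D,8.00): a=4.3200, h=5.5080
θ=119°:   candidates: C₊=(4.2372,6.4278) cross=55.751; C₋=(2.3335,-4.4224) cross=-55.751
θ=119°:   branch - wants cross < 0 → take C=(2.3335,-4.4224) (cross=-55.751)
θ=119°: ex = (C−B)/|BC| = (0.4719,-0.8817); ey = (0.8817,0.4719)
θ=119°: P = B + -2.35·ex + 0.67·ey = (-1.4878,4.1373)
θ=177°: B = A + 2.00·(cos177°, sin177°) = (-1.9973, 0.1047)
θ=177°: |BD| = 10.9978
θ=177°: circle(B,7.00) ∩ circle(D,8.00): a=4.8169, h=5.0791
θ=177°:   candidates: C₊=(2.8678,5.1377) cross=55.859; C₋=(2.7711,-5.0200) cross=-55.859
θ=177°:   branch - wants cross < 0 → take C=(2.7711,-5.0200) (cross=-55.859)
θ=177°: ex = (C−B)/|BC| = (0.6812,-0.7321); ey = (0.7321,0.6812)
θ=177°: P = B + -2.35·ex + 0.67·ey = (-3.1076,2.2815)
θ=242°: B = A + 2.00·(cos242°, sin242°) = (-0.9389, -1.7659)
θ=242°: |BD| = 10.0946
θ=242°: circle(B,7.00) ∩ circle(D,8.00): a=4.3043, h=5.5202
θ=242°:   candidates: C₊=(2.3333,4.4222) cross=55.724; C₋=(4.2647,-6.4480) cross=-55.724
θ=242°:   branch - wants cross < 0 → take C=(4.2647,-6.4480) (cross=-55.724)
θ=242°: ex = (C−B)/|BC| = (0.7434,-0.6689); ey = (0.6689,0.7434)
θ=242°: P = B + -2.35·ex + 0.67·ey = (-2.2377,0.3040)
θ=343°: B = A + 2.00·(cos343°, sin343°) = (1.9126, -0.5847)
θ=343°: |BD| = 7.1115
θ=343°: circle(B,7.00) ∩ circle(D,8.00): a=2.5011, h=6.5379
θ=343°:   candidates: C₊=(3.8677,6.1367) cross=46.494; C₋=(4.9428,-6.8949) cross=-46.494
θ=343°:   branch - wants cross < 0 → take C=(4.9428,-6.8949) (cross=-46.494)
θ=343°: ex = (C−B)/|BC| = (0.4329,-0.9014); ey = (0.9014,0.4329)
θ=343°: P = B + -2.35·ex + 0.67·ey = (1.4993,1.8237)

θ=119°: -1.49 4.14
θ=177°: -3.11 2.28
θ=242°: -2.24 0.30
θ=343°: 1.50 1.82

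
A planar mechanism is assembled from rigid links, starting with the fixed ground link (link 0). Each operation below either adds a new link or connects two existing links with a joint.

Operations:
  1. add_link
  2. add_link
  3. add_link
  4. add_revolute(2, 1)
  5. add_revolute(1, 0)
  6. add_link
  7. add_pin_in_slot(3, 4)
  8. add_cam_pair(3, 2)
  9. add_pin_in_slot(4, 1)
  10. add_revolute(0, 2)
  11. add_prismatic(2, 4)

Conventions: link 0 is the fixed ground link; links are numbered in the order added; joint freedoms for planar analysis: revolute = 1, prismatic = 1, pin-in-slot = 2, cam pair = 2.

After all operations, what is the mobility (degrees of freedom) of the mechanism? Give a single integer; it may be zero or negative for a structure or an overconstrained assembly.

(L,J1,J2)=(1,0,0); link0 fixed
link1: (2,0,0)
link2: (3,0,0)
link3: (4,0,0)
R 2-1 [J1]: (4,1,0)
R 1-0 [J1]: (4,2,0)
link4: (5,2,0)
PS 3-4 [J2]: (5,2,1)
C 3-2 [J2]: (5,2,2)
PS 4-1 [J2]: (5,2,3)
R 0-2 [J1]: (5,3,3)
P 2-4 [J1]: (5,4,3)
Grübler: 3·4 − 2·4 − 3 = 1

M = 1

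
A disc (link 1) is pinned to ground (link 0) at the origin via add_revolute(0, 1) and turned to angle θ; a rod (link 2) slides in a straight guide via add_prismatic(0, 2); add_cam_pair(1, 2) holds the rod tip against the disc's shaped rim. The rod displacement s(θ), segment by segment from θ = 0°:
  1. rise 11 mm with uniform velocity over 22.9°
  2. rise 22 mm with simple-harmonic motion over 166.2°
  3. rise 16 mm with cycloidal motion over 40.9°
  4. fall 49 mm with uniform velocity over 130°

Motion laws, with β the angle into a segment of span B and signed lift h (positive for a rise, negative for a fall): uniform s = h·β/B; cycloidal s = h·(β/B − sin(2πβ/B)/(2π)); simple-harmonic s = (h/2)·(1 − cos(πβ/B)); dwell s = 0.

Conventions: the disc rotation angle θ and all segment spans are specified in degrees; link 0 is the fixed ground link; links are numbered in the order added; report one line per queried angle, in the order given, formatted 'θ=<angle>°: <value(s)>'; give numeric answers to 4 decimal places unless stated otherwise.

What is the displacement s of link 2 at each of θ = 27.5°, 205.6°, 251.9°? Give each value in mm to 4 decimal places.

segment 1 (0° to 22.9°, uniform, h = 11) is passed completely: s = 0.0000 + (11) = 11.0000
θ = 27.5° falls in segment 2 (22.9° to 189.1°, simple-harmonic, h = 22): β = 27.5 − 22.9 = 4.6°, B = 166.2°; Δs = 22/2·(1 − cos(π·0.0277)) = 0.0416; s = 11.0000 + 0.0416 = 11.0416
segment 2 (22.9° to 189.1°, simple-harmonic, h = 22) is passed completely: s = 11.0000 + (22) = 33.0000
θ = 205.6° falls in segment 3 (189.1° to 230°, cycloidal, h = 16): β = 205.6 − 189.1 = 16.5°, B = 40.9°; Δs = 16·(0.4034 − sin(2π·0.4034)/(2π)) = 5.0026; s = 33.0000 + 5.0026 = 38.0026
segment 3 (189.1° to 230°, cycloidal, h = 16) is passed completely: s = 33.0000 + (16) = 49.0000
θ = 251.9° falls in segment 4 (230° to 360°, uniform, h = -49): β = 251.9 − 230 = 21.9°, B = 130°; Δs = -49·21.9/130 = -8.2546; s = 49.0000 − 8.2546 = 40.7454

θ=27.5°: 11.0416
θ=205.6°: 38.0026
θ=251.9°: 40.7454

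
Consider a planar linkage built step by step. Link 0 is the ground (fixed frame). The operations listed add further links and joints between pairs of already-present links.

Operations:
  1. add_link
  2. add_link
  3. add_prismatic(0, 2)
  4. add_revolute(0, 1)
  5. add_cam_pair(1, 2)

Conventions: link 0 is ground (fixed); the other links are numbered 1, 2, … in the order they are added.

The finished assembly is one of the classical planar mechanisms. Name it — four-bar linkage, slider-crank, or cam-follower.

links: 3 (incl. ground); joints: 1 revolute, 1 prismatic, 1 higher (cam) pair, forming one closed loop
3 links, revolute + prismatic + higher pair in one loop → cam-follower

cam-follower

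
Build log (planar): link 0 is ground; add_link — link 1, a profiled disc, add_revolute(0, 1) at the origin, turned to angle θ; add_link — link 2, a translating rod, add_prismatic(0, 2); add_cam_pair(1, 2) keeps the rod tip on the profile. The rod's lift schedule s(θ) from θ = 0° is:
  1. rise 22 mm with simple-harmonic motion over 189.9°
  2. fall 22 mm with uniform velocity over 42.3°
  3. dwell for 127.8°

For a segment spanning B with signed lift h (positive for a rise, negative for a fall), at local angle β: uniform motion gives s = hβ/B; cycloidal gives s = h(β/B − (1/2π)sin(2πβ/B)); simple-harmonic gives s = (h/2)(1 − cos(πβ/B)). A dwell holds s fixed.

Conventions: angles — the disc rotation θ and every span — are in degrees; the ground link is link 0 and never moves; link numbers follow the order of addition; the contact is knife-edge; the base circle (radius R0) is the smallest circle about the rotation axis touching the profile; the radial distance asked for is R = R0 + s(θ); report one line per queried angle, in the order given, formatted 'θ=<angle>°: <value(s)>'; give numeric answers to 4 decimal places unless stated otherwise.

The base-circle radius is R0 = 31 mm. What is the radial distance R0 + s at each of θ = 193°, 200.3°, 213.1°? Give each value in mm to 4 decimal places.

seg 1 [0°–189.9°] simple-harmonic, h=22: full span → s += 22 → s = 22.0000
seg 2 [189.9°–232.2°] uniform, h=-22: θ=193° here. β=3.1, B=42.3. -22·3.1/42.3 = -1.6123 → s = 20.3877
seg 2 [189.9°–232.2°] uniform, h=-22: θ=200.3° here. β=10.4, B=42.3. -22·10.4/42.3 = -5.4090 → s = 16.5910
seg 2 [189.9°–232.2°] uniform, h=-22: θ=213.1° here. β=23.2, B=42.3. -22·23.2/42.3 = -12.0662 → s = 9.9338
θ=193°: R = R0 + s = 31 + 20.3877 = 51.3877
θ=200.3°: R = R0 + s = 31 + 16.5910 = 47.5910
θ=213.1°: R = R0 + s = 31 + 9.9338 = 40.9338

θ=193°: 51.3877
θ=200.3°: 47.5910
θ=213.1°: 40.9338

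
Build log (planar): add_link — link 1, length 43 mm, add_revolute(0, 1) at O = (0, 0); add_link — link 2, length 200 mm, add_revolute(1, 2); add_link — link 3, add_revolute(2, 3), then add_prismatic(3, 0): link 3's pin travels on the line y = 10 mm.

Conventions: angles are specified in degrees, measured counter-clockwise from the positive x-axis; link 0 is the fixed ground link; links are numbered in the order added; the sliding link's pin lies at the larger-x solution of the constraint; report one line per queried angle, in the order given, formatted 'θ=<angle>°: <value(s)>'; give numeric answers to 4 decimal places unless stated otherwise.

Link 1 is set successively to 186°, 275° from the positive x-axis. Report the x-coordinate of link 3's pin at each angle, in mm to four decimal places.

geometry: r = 43 mm, L = 200 mm, e = 10 mm
θ=186°: crank pin P = (r cos θ, r sin θ) = (-42.764442, -4.494724)
θ=186°: h = r sin θ − e = -4.494724 − 10 = -14.494724
θ=186°: x = r cos θ + √(L² − h²) = -42.764442 + 199.474066 = 156.709624
θ=275°: crank pin P = (r cos θ, r sin θ) = (3.747697, -42.836372)
θ=275°: h = r sin θ − e = -42.836372 − 10 = -52.836372
θ=275°: x = r cos θ + √(L² − h²) = 3.747697 + 192.894577 = 196.642274

θ=186°: 156.7096
θ=275°: 196.6423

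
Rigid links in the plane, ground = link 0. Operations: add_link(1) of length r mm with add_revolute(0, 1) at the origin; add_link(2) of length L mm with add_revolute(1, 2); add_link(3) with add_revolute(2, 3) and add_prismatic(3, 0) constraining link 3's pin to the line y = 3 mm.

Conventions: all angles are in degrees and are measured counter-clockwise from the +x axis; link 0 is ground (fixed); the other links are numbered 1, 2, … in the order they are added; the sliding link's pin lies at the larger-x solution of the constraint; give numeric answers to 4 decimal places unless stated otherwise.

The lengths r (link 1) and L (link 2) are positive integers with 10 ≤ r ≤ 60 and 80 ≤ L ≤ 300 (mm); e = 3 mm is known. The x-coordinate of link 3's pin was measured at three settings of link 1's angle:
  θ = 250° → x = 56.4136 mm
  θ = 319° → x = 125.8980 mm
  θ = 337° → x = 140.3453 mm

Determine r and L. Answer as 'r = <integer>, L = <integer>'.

constraint per measurement: (x − r cos θ)² + (r sin θ − e)² = L²
subtracting the θ₁ and θ₂ equations cancels the r² and L² terms:
r = (x₁² − x₂²) / (2[(x₁cos θ₁ + e sin θ₁) − (x₂cos θ₂ + e sin θ₂)]) = 55.0000 → r = 55
L² = (x₁ − r cos θ₁)² + (r sin θ₁ − e)² = 8648.9975 → L = 93.0000 → L = 93
check at θ₃=337°: x = 140.3453 (printed 140.3453) ✓

r = 55, L = 93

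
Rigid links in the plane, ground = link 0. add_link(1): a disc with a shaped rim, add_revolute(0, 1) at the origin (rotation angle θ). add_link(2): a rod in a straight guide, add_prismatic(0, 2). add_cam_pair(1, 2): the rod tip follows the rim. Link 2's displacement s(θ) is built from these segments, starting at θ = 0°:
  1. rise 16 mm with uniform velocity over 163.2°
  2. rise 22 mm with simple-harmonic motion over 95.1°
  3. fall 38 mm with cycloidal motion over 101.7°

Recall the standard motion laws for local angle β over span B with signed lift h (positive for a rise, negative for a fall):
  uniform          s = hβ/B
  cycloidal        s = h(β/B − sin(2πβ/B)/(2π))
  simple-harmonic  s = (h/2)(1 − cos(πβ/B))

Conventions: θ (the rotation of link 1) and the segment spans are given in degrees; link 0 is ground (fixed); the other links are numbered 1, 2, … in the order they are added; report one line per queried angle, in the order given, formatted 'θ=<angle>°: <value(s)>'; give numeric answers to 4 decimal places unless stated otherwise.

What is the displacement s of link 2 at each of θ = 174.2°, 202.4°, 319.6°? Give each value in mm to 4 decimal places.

segment 1 (0° to 163.2°, uniform, h = 16) is passed completely: s = 0.0000 + (16) = 16.0000
θ = 174.2° falls in segment 2 (163.2° to 258.3°, simple-harmonic, h = 22): β = 174.2 − 163.2 = 11°, B = 95.1°; Δs = 22/2·(1 − cos(π·0.1157)) = 0.7183; s = 16.0000 + 0.7183 = 16.7183
θ = 202.4° falls in segment 2 (163.2° to 258.3°, simple-harmonic, h = 22): β = 202.4 − 163.2 = 39.2°, B = 95.1°; Δs = 22/2·(1 − cos(π·0.4122)) = 8.0041; s = 16.0000 + 8.0041 = 24.0041
segment 2 (163.2° to 258.3°, simple-harmonic, h = 22) is passed completely: s = 16.0000 + (22) = 38.0000
θ = 319.6° falls in segment 3 (258.3° to 360°, cycloidal, h = -38): β = 319.6 − 258.3 = 61.3°, B = 101.7°; Δs = -38·(0.6028 − sin(2π·0.6028)/(2π)) = -26.5436; s = 38.0000 − 26.5436 = 11.4564

θ=174.2°: 16.7183
θ=202.4°: 24.0041
θ=319.6°: 11.4564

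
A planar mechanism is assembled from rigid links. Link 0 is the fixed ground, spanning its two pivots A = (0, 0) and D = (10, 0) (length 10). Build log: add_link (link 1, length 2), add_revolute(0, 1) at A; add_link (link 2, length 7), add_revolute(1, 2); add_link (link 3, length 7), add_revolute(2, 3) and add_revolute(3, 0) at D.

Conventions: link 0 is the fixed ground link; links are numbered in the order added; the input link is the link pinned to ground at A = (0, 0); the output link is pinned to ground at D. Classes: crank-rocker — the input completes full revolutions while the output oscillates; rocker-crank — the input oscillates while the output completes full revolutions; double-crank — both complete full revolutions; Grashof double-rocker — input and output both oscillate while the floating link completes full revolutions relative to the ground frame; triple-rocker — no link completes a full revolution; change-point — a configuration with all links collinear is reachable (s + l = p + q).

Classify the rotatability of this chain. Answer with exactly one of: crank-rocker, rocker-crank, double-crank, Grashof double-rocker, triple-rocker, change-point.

lengths: ground=10, input=2, coupler=7, output=7
sorted: s=2 (shortest), l=10 (longest), p+q=14
s + l = 12 vs p + q = 14
s + l < p + q (Grashof) with shortest = input link → crank-rocker

crank-rocker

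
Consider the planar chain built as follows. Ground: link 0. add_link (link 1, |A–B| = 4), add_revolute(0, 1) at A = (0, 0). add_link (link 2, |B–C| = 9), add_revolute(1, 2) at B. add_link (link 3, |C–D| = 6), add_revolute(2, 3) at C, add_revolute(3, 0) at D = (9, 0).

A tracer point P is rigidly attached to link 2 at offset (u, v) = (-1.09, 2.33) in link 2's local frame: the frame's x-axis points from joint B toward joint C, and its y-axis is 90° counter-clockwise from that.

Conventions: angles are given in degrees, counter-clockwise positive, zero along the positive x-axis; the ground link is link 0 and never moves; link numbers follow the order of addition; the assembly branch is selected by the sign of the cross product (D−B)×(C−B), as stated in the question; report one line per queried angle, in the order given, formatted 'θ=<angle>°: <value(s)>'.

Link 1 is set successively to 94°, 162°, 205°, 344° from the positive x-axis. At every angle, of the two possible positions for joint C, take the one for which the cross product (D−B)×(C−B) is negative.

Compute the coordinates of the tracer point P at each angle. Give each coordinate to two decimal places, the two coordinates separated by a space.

A=(0,0), D=(9.00,0)
θ=94°: B = A + 4.00·(cos94°, sin94°) = (-0.2790, 3.9903)
θ=94°: |BD| = 10.1006
θ=94°: circle(B,9.00) ∩ circle(D,6.00): a=7.2779, h=5.2945
θ=94°:   candidates: C₊=(8.4985,5.9790) cross=53.478; C₋=(4.3153,-3.7488) cross=-53.478
θ=94°:   branch - wants cross < 0 → take C=(4.3153,-3.7488) (cross=-53.478)
θ=94°: ex = (C−B)/|BC| = (0.5105,-0.8599); ey = (0.8599,0.5105)
θ=94°: P = B + -1.09·ex + 2.33·ey = (1.1681,6.1169)
θ=162°: B = A + 4.00·(cos162°, sin162°) = (-3.8042, 1.2361)
θ=162°: |BD| = 12.8638
θ=162°: circle(B,9.00) ∩ circle(D,6.00): a=8.1810, h=3.7512
θ=162°:   candidates: C₊=(4.6993,4.1838) cross=48.255; C₋=(3.9784,-3.2839) cross=-48.255
θ=162°:   branch - wants cross < 0 → take C=(3.9784,-3.2839) (cross=-48.255)
θ=162°: ex = (C−B)/|BC| = (0.8647,-0.5022); ey = (0.5022,0.8647)
θ=162°: P = B + -1.09·ex + 2.33·ey = (-3.5766,3.7983)
θ=205°: B = A + 4.00·(cos205°, sin205°) = (-3.6252, -1.6905)
θ=205°: |BD| = 12.7379
θ=205°: circle(B,9.00) ∩ circle(D,6.00): a=8.1353, h=3.8492
θ=205°:   candidates: C₊=(3.9273,3.2043) cross=49.031; C₋=(4.9490,-4.4260) cross=-49.031
θ=205°:   branch - wants cross < 0 → take C=(4.9490,-4.4260) (cross=-49.031)
θ=205°: ex = (C−B)/|BC| = (0.9527,-0.3039); ey = (0.3039,0.9527)
θ=205°: P = B + -1.09·ex + 2.33·ey = (-3.9555,0.8606)
θ=344°: B = A + 4.00·(cos344°, sin344°) = (3.8450, -1.1025)
θ=344°: |BD| = 5.2715
θ=344°: circle(B,9.00) ∩ circle(D,6.00): a=6.9040, h=5.7737
θ=344°:   candidates: C₊=(9.3888,5.9874) cross=30.436; C₋=(11.8039,-5.3045) cross=-30.436
θ=344°:   branch - wants cross < 0 → take C=(11.8039,-5.3045) (cross=-30.436)
θ=344°: ex = (C−B)/|BC| = (0.8843,-0.4669); ey = (0.4669,0.8843)
θ=344°: P = B + -1.09·ex + 2.33·ey = (3.9690,1.4668)

θ=94°: 1.17 6.12
θ=162°: -3.58 3.80
θ=205°: -3.96 0.86
θ=344°: 3.97 1.47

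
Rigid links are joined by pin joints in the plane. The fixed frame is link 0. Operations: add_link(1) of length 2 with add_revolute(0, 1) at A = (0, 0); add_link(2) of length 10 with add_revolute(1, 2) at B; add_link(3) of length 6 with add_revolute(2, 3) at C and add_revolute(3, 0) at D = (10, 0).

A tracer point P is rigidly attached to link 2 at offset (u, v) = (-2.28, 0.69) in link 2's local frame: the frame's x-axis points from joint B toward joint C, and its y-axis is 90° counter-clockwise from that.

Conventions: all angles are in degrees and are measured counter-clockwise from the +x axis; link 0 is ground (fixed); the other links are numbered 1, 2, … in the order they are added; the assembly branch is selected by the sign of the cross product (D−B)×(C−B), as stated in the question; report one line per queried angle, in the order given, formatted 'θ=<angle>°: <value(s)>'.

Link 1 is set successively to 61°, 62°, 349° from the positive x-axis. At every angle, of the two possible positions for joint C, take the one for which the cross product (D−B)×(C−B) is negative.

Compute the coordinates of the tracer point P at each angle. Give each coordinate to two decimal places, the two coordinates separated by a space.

A=(0,0), D=(10.00,0)
θ=61°: B = A + 2.00·(cos61°, sin61°) = (0.9696, 1.7492)
θ=61°: |BD| = 9.1982
θ=61°: circle(B,10.00) ∩ circle(D,6.00): a=8.0780, h=5.8945
θ=61°:   candidates: C₊=(10.0212,6.0000) cross=54.219; C₋=(7.7793,-5.5739) cross=-54.219
θ=61°:   branch - wants cross < 0 → take C=(7.7793,-5.5739) (cross=-54.219)
θ=61°: ex = (C−B)/|BC| = (0.6810,-0.7323); ey = (0.7323,0.6810)
θ=61°: P = B + -2.28·ex + 0.69·ey = (-0.0777,3.8888)
θ=62°: B = A + 2.00·(cos62°, sin62°) = (0.9389, 1.7659)
θ=62°: |BD| = 9.2315
θ=62°: circle(B,10.00) ∩ circle(D,6.00): a=8.0821, h=5.8889
θ=62°:   candidates: C₊=(9.9983,6.0000) cross=54.363; C₋=(7.7454,-5.5603) cross=-54.363
θ=62°:   branch - wants cross < 0 → take C=(7.7454,-5.5603) (cross=-54.363)
θ=62°: ex = (C−B)/|BC| = (0.6806,-0.7326); ey = (0.7326,0.6806)
θ=62°: P = B + -2.28·ex + 0.69·ey = (-0.1074,3.9059)
θ=349°: B = A + 2.00·(cos349°, sin349°) = (1.9633, -0.3816)
θ=349°: |BD| = 8.0458
θ=349°: circle(B,10.00) ∩ circle(D,6.00): a=8.0001, h=5.9998
θ=349°:   candidates: C₊=(9.6698,5.9909) cross=48.273; C₋=(10.2390,-5.9952) cross=-48.273
θ=349°:   branch - wants cross < 0 → take C=(10.2390,-5.9952) (cross=-48.273)
θ=349°: ex = (C−B)/|BC| = (0.8276,-0.5614); ey = (0.5614,0.8276)
θ=349°: P = B + -2.28·ex + 0.69·ey = (0.4637,1.4693)

θ=61°: -0.08 3.89
θ=62°: -0.11 3.91
θ=349°: 0.46 1.47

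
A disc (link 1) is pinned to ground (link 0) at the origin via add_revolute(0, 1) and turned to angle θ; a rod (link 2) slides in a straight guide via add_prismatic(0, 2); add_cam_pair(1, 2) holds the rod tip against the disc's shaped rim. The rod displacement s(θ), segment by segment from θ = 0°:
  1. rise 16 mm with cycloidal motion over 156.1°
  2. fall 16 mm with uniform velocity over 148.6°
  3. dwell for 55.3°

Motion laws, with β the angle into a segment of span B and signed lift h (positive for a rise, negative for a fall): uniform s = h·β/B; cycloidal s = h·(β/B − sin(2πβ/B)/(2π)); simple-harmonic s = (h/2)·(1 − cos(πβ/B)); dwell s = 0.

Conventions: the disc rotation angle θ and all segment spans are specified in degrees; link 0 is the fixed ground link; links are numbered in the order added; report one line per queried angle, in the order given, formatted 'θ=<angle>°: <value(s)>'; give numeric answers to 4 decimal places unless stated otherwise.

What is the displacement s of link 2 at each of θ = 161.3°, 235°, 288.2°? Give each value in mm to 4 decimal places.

segment 1 (0° to 156.1°, cycloidal, h = 16) is passed completely: s = 0.0000 + (16) = 16.0000
θ = 161.3° falls in segment 2 (156.1° to 304.7°, uniform, h = -16): β = 161.3 − 156.1 = 5.2°, B = 148.6°; Δs = -16·5.2/148.6 = -0.5599; s = 16.0000 − 0.5599 = 15.4401
θ = 235° falls in segment 2 (156.1° to 304.7°, uniform, h = -16): β = 235 − 156.1 = 78.9°, B = 148.6°; Δs = -16·78.9/148.6 = -8.4953; s = 16.0000 − 8.4953 = 7.5047
θ = 288.2° falls in segment 2 (156.1° to 304.7°, uniform, h = -16): β = 288.2 − 156.1 = 132.1°, B = 148.6°; Δs = -16·132.1/148.6 = -14.2234; s = 16.0000 − 14.2234 = 1.7766

θ=161.3°: 15.4401
θ=235°: 7.5047
θ=288.2°: 1.7766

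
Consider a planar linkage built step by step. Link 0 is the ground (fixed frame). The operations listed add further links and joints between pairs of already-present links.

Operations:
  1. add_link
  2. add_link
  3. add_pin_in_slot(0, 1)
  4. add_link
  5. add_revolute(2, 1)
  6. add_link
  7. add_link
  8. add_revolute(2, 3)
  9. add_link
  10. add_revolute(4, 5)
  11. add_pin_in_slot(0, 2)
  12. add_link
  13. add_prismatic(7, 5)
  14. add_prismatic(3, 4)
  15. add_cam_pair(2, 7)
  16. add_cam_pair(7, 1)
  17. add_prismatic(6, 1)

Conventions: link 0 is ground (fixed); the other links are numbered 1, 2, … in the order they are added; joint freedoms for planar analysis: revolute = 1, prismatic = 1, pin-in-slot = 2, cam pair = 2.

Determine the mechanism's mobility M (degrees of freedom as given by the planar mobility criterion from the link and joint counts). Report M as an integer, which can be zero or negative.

L=1 J1=0 J2=0
add link → L=2 J1=0 J2=0
add link → L=3 J1=0 J2=0
PS@0,1 dof=2 J2 → L=3 J1=0 J2=1
add link → L=4 J1=0 J2=1
R@2,1 dof=1 J1 → L=4 J1=1 J2=1
add link → L=5 J1=1 J2=1
add link → L=6 J1=1 J2=1
R@2,3 dof=1 J1 → L=6 J1=2 J2=1
add link → L=7 J1=2 J2=1
R@4,5 dof=1 J1 → L=7 J1=3 J2=1
PS@0,2 dof=2 J2 → L=7 J1=3 J2=2
add link → L=8 J1=3 J2=2
P@7,5 dof=1 J1 → L=8 J1=4 J2=2
P@3,4 dof=1 J1 → L=8 J1=5 J2=2
C@2,7 dof=2 J2 → L=8 J1=5 J2=3
C@7,1 dof=2 J2 → L=8 J1=5 J2=4
P@6,1 dof=1 J1 → L=8 J1=6 J2=4
M=3(L−1)−2J1−J2=3·7−2·6−4=5

M = 5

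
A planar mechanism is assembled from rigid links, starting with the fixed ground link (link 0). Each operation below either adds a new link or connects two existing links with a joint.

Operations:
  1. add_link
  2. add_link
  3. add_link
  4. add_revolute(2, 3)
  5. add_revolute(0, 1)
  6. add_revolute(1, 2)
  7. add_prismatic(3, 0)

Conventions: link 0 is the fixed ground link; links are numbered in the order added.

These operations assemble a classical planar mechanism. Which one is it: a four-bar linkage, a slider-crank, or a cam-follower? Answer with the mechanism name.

links: 4 (incl. ground); joints: 3 revolute, 1 prismatic, 0 higher (cam) pair, forming one closed loop
4 links, 3 revolutes + 1 prismatic in one loop → slider-crank

slider-crank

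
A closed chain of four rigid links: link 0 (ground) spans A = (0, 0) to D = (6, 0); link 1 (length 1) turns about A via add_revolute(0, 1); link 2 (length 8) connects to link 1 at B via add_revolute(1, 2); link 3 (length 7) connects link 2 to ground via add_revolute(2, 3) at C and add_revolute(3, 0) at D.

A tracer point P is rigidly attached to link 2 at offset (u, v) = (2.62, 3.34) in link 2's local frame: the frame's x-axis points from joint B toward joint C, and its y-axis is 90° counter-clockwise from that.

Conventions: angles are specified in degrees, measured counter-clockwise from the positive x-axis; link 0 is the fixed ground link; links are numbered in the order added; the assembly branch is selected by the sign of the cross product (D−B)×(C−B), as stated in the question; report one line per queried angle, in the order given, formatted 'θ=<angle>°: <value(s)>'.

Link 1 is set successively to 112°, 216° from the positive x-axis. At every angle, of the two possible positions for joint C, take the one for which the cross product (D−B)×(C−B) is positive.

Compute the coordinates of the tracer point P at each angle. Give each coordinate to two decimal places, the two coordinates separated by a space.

A=(0,0), D=(6.00,0)
θ=112°: B = A + 1.00·(cos112°, sin112°) = (-0.3746, 0.9272)
θ=112°: |BD| = 6.4417
θ=112°: circle(B,8.00) ∩ circle(D,7.00): a=4.3851, h=6.6911
θ=112°:   candidates: C₊=(4.9279,6.9174) cross=43.102; C₋=(3.0018,-6.3254) cross=-43.102
θ=112°:   branch + wants cross > 0 → take C=(4.9279,6.9174) (cross=43.102)
θ=112°: ex = (C−B)/|BC| = (0.6628,0.7488); ey = (-0.7488,0.6628)
θ=112°: P = B + 2.62·ex + 3.34·ey = (-1.1389,5.1028)
θ=216°: B = A + 1.00·(cos216°, sin216°) = (-0.8090, -0.5878)
θ=216°: |BD| = 6.8343
θ=216°: circle(B,8.00) ∩ circle(D,7.00): a=4.5146, h=6.6044
θ=216°:   candidates: C₊=(3.1208,6.3805) cross=45.137; C₋=(4.2568,-6.7795) cross=-45.137
θ=216°:   branch + wants cross > 0 → take C=(3.1208,6.3805) (cross=45.137)
θ=216°: ex = (C−B)/|BC| = (0.4912,0.8710); ey = (-0.8710,0.4912)
θ=216°: P = B + 2.62·ex + 3.34·ey = (-2.4312,3.3350)

θ=112°: -1.14 5.10
θ=216°: -2.43 3.34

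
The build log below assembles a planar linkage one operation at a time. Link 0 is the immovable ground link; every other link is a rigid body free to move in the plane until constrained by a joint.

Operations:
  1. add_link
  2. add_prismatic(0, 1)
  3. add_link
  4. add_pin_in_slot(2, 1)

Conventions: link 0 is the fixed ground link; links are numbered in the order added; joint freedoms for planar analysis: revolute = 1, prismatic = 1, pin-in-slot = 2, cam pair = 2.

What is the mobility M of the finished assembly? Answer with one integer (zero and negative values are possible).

ground; <1,0,0>
#1 <2,0,0>
P:0↔1 J1 <2,1,0>
#2 <3,1,0>
PS:2↔1 J2 <3,1,1>
3×2 − 2×1 − 1×1 = 3

M = 3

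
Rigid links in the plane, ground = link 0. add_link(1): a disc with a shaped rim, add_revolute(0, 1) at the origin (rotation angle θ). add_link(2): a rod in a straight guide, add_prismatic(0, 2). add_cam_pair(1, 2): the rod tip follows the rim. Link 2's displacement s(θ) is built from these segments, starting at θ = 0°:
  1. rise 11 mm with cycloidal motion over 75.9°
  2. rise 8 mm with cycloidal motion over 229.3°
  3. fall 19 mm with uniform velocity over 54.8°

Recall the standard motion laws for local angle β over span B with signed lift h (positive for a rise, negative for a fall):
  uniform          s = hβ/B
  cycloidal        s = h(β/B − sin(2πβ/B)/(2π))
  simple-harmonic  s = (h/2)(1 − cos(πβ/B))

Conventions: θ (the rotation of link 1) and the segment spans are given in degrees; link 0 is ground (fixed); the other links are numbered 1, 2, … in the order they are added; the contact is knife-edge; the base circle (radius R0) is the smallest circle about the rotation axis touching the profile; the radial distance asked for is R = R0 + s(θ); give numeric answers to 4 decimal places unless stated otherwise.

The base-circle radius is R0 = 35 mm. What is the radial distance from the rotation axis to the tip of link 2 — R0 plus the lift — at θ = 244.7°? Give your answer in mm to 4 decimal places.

segment 1 (0° to 75.9°, cycloidal, h = 11) is passed completely: s = 0.0000 + (11) = 11.0000
θ = 244.7° falls in segment 2 (75.9° to 305.2°, cycloidal, h = 8): β = 244.7 − 75.9 = 168.8°, B = 229.3°; Δs = 8·(0.7362 − sin(2π·0.7362)/(2π)) = 7.1577; s = 11.0000 + 7.1577 = 18.1577
R = R0 + s = 35 + 18.1577 = 53.1577

53.1577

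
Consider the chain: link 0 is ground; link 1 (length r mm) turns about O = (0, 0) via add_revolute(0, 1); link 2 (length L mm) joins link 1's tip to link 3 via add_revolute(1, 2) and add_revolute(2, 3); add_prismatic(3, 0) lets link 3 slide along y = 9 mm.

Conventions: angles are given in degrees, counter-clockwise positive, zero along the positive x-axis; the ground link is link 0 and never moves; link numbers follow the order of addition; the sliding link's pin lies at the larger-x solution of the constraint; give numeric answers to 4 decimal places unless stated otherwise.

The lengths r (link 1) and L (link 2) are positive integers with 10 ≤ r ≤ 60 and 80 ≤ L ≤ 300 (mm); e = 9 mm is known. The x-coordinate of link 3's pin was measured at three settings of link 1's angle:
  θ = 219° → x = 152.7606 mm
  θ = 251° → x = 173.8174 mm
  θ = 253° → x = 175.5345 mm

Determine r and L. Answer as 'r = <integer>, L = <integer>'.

constraint per measurement: (x − r cos θ)² + (r sin θ − e)² = L²
subtracting the θ₁ and θ₂ equations cancels the r² and L² terms:
r = (x₁² − x₂²) / (2[(x₁cos θ₁ + e sin θ₁) − (x₂cos θ₂ + e sin θ₂)]) = 57.9997 → r = 58
L² = (x₁ − r cos θ₁)² + (r sin θ₁ − e)² = 41209.0163 → L = 203.0000 → L = 203
check at θ₃=253°: x = 175.5345 (printed 175.5345) ✓

r = 58, L = 203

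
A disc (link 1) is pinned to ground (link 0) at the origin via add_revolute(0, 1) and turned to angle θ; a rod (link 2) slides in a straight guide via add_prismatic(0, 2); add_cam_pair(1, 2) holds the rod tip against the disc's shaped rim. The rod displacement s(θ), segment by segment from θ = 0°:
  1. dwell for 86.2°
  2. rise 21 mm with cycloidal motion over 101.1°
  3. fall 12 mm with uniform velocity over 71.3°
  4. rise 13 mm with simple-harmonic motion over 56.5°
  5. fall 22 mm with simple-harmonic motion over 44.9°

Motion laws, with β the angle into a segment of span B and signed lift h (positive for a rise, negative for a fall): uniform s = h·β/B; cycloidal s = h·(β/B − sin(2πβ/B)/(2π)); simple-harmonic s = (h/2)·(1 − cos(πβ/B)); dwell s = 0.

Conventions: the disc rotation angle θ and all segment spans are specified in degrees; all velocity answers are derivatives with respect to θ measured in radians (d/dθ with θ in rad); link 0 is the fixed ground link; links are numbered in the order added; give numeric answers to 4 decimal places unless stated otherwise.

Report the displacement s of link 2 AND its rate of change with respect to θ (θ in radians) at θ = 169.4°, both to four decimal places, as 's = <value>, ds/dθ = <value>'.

segment 1 (0° to 86.2°, dwell): s unchanged at 0.0000
θ = 169.4° falls in segment 2 (86.2° to 187.3°, cycloidal, h = 21): β = 169.4 − 86.2 = 83.2°, B = 101.1°; Δs = 21·(0.8229 − sin(2π·0.8229)/(2π)) = 20.2792; s = 0.0000 + 20.2792 = 20.2792
velocity in seg [86.2°–187.3°] (cycloidal), θ in radians: β = 83.2° = 1.4521 rad, B = 101.1° = 1.7645 rad; ds/dθ = (h/B)(1 − cos(2πβ/B)) = (21/1.7645)(1 − cos(2π·0.8229)) = 6.635361 mm/rad

s = 20.2792, ds/dθ = 6.6354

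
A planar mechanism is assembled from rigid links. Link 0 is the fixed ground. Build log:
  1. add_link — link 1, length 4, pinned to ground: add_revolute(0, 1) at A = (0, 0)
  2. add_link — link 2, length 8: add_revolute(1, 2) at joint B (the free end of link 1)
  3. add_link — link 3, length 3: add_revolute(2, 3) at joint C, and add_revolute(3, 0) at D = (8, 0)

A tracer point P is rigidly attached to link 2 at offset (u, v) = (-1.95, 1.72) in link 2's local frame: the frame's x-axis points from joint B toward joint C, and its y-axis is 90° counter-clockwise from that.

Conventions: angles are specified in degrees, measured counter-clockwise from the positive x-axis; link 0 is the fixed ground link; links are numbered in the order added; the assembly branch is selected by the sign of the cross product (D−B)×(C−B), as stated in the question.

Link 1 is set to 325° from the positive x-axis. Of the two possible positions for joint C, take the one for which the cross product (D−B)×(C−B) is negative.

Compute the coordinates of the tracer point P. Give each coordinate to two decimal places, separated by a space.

A=(0,0), D=(8.00,0)
B = A + 4.00·(cos325°, sin325°) = (3.2766, -2.2943)
|BD| = 5.2511
circle(B,8.00) ∩ circle(D,3.00): a=7.8625, h=1.4767
  candidates: C₊=(9.7038,2.4692) cross=7.754; C₋=(10.9941,-0.1873) cross=-7.754
  branch - wants cross < 0 → take C=(10.9941,-0.1873) (cross=-7.754)
ex = (C−B)/|BC| = (0.9647,0.2634); ey = (-0.2634,0.9647)
P = B + -1.95·ex + 1.72·ey = (0.9424,-1.1486)

0.94 -1.15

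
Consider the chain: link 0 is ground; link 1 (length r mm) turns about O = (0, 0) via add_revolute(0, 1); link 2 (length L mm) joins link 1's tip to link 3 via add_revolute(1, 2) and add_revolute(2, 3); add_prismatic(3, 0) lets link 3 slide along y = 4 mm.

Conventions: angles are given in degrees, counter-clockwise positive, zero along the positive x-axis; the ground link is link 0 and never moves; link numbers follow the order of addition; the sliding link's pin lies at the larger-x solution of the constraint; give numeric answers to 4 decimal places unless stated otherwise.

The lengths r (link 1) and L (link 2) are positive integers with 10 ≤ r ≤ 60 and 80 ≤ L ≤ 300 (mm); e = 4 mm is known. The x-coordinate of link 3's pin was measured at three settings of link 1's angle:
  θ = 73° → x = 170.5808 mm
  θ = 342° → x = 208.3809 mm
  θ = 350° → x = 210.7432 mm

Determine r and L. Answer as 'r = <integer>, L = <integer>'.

constraint per measurement: (x − r cos θ)² + (r sin θ − e)² = L²
subtracting the θ₁ and θ₂ equations cancels the r² and L² terms:
r = (x₁² − x₂²) / (2[(x₁cos θ₁ + e sin θ₁) − (x₂cos θ₂ + e sin θ₂)]) = 50.0001 → r = 50
L² = (x₁ − r cos θ₁)² + (r sin θ₁ − e)² = 26243.9875 → L = 162.0000 → L = 162
check at θ₃=350°: x = 210.7432 (printed 210.7432) ✓

r = 50, L = 162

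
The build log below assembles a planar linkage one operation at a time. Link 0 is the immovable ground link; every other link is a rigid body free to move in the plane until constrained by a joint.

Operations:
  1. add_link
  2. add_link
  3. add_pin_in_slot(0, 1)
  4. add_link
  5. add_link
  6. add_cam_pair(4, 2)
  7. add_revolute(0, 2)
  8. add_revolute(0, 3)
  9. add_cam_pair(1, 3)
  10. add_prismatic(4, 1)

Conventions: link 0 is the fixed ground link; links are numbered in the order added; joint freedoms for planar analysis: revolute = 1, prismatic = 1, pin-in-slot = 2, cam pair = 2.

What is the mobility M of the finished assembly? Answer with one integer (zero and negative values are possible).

L=1 J1=0 J2=0
add link → L=2 J1=0 J2=0
add link → L=3 J1=0 J2=0
PS@0,1 dof=2 J2 → L=3 J1=0 J2=1
add link → L=4 J1=0 J2=1
add link → L=5 J1=0 J2=1
C@4,2 dof=2 J2 → L=5 J1=0 J2=2
R@0,2 dof=1 J1 → L=5 J1=1 J2=2
R@0,3 dof=1 J1 → L=5 J1=2 J2=2
C@1,3 dof=2 J2 → L=5 J1=2 J2=3
P@4,1 dof=1 J1 → L=5 J1=3 J2=3
M=3(L−1)−2J1−J2=3·4−2·3−3=3

M = 3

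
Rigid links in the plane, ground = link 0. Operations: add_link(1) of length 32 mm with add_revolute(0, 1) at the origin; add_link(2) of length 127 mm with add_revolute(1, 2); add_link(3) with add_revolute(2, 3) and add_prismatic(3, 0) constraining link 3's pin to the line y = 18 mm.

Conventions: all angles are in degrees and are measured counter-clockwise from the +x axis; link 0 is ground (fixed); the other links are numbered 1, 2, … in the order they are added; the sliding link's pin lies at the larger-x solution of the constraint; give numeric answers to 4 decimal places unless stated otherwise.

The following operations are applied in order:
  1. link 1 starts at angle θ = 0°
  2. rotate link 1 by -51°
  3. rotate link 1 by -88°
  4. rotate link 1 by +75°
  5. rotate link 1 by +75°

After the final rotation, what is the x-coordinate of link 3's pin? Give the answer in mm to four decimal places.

geometry: r = 32 mm, L = 127 mm, e = 18 mm; θ starts at 0°
rotate link 1 by -51°: θ ← 0° -51° = -51°
rotate link 1 by -88°: θ ← -51° -88° = -139°
rotate link 1 by +75°: θ ← -139° +75° = -64°
rotate link 1 by +75°: θ ← -64° +75° = 11°
crank pin P = (r cos θ, r sin θ) = (31.412070, 6.105888)
h = r sin θ − e = 6.105888 − 18 = -11.894112
x = r cos θ + √(L² − h²) = 31.412070 + 126.441805 = 157.853875

157.8539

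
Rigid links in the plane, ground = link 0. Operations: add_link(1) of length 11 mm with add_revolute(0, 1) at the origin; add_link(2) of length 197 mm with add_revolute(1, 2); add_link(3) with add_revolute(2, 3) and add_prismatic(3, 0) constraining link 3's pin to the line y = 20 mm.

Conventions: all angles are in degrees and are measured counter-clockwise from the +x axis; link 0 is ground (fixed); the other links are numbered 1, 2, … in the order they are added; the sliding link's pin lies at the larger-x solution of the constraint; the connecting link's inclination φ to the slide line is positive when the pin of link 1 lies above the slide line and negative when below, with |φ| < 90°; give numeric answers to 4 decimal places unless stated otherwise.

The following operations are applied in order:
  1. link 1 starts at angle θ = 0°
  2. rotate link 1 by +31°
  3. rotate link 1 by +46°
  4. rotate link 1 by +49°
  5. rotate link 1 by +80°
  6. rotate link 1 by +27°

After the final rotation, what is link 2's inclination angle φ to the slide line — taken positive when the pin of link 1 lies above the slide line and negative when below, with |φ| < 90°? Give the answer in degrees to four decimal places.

geometry: r = 11 mm, L = 197 mm, e = 20 mm; θ starts at 0°
rotate link 1 by +31°: θ ← 0° +31° = 31°
rotate link 1 by +46°: θ ← 31° +46° = 77°
rotate link 1 by +49°: θ ← 77° +49° = 126°
rotate link 1 by +80°: θ ← 126° +80° = 206°
rotate link 1 by +27°: θ ← 206° +27° = 233°
h = r sin θ − e = -8.784991 − 20 = -28.784991
sin φ = h / L = -28.784991 / 197 = -0.14611670
φ = arcsin(-0.14611670) = -8.401950°

-8.4020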